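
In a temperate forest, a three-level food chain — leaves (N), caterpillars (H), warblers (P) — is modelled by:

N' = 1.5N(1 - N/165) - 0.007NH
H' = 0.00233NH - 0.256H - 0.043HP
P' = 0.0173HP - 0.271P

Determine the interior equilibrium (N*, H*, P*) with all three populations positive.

From dP/dt = 0: 0.0173H* = 0.271, so H* = 15.7.
From dN/dt = 0: 1.5(1 - N*/165) = 0.007·15.7, giving N* = 165·(1 - 0.0731) = 153.
From dH/dt = 0: 0.00233·153 - 0.256 = 0.043P*, so P* = 0.1/0.043 = 2.33.

N* ≈ 153, H* ≈ 15.7, P* ≈ 2.33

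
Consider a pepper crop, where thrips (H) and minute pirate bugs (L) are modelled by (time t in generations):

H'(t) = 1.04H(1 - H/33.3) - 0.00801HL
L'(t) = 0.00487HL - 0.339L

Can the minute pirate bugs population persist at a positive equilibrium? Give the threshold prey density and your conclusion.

Threshold H = 69.6; K < 69.6, so no, the predator goes extinct.

The predator equation gives dL/dt > 0 only when H > 0.339/0.00487 = 69.6.
Without the predator, H → K = 33.3. Since 33.3 < 69.6, the predator cannot invade.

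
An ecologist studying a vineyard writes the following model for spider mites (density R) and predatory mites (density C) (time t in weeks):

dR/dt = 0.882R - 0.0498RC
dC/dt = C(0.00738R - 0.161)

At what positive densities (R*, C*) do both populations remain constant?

R* ≈ 21.8, C* ≈ 17.7

Set dC/dt = 0 with C > 0: 0.00738R - 0.161 = 0, so R* = 0.161/0.00738 = 21.8.
Set dR/dt = 0 with R > 0: 0.882 - 0.0498C = 0, so C* = 0.882/0.0498 = 17.7.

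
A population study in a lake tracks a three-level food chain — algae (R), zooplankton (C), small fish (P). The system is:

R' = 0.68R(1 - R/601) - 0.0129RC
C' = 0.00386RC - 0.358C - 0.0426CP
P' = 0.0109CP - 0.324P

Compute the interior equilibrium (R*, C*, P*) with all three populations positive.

From dP/dt = 0: 0.0109C* = 0.324, so C* = 29.7.
From dR/dt = 0: 0.68(1 - R*/601) = 0.0129·29.7, giving R* = 601·(1 - 0.564) = 262.
From dC/dt = 0: 0.00386·262 - 0.358 = 0.0426P*, so P* = 0.654/0.0426 = 15.3.

R* ≈ 262, C* ≈ 29.7, P* ≈ 15.3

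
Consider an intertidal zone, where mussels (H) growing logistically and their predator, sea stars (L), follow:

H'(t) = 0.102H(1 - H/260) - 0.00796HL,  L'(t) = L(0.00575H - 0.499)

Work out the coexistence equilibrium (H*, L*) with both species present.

H* ≈ 86.8, L* ≈ 8.54

From dL/dt = 0 with L > 0: 0.00575H* = 0.499, so H* = 86.8.
Substitute into dH/dt = 0: 0.102(1 - 86.8/260) = 0.00796L*.
The bracket is 0.666, giving L* = 0.068/0.00796 = 8.54.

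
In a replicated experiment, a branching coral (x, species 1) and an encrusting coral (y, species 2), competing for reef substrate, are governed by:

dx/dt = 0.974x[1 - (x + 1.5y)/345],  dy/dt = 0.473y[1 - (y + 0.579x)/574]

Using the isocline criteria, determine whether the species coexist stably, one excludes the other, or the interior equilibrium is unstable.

species 2 excludes species 1

Compare the nullcline intercepts: K1/α12 = 345/1.5 = 230 < K2 = 574; K2/α21 = 574/0.579 = 991 > K1 = 345.
Since the inequalities point opposite ways, species 2 can invade but species 1 cannot.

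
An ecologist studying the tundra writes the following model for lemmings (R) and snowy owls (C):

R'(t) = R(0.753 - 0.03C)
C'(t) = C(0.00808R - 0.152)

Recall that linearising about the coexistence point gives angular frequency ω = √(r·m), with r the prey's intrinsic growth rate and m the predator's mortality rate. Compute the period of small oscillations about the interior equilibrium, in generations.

T ≈ 18.6 generations

Here r = 0.753 and m = 0.152, so r·m = 0.114.
ω = √0.114 = 0.338 per generation, hence T = 2π/ω ≈ 18.6 generations.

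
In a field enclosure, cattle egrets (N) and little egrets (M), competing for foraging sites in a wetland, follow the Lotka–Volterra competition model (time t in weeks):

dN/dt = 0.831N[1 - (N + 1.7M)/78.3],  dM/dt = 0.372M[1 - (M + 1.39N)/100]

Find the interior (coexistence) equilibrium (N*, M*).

Setting both brackets to zero gives the nullclines N + 1.7M = 78.3 and 1.39N + M = 100.
Substituting M = 100 - 1.39N into the first: N(1 - 1.7·1.39) = 78.3 - 1.7·100.
So N* = -91.7/-1.36 = 67.3, and then M* = 100 - 1.39·67.3 = 6.48.

N* ≈ 67.3, M* ≈ 6.48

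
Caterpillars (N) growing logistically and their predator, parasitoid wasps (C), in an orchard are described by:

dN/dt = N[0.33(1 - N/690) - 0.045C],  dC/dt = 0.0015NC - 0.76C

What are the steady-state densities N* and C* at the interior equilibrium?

From dC/dt = 0 with C > 0: 0.0015N* = 0.76, so N* = 507.
Substitute into dN/dt = 0: 0.33(1 - 507/690) = 0.045C*.
The bracket is 0.266, giving C* = 0.0877/0.045 = 1.95.

N* ≈ 507, C* ≈ 1.95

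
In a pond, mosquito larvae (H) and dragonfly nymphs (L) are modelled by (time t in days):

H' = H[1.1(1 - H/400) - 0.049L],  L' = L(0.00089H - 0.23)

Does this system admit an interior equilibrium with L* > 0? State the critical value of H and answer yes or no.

The predator equation gives dL/dt > 0 only when H > 0.23/0.00089 = 258.
Without the predator, H → K = 400. Since 400 > 258, the predator can invade and persist.

Threshold H = 258; K > 258, so yes, the predator persists.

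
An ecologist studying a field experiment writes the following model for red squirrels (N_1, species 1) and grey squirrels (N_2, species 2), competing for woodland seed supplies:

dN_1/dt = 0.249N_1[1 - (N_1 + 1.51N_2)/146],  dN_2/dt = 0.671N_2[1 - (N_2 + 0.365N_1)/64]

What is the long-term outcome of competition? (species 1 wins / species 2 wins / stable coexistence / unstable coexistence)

Compare the nullcline intercepts: K1/α12 = 146/1.51 = 96.7 > K2 = 64; K2/α21 = 64/0.365 = 175 > K1 = 146.
Since both inequalities hold, each species can invade when rare, so the interior equilibrium is stable.

stable coexistence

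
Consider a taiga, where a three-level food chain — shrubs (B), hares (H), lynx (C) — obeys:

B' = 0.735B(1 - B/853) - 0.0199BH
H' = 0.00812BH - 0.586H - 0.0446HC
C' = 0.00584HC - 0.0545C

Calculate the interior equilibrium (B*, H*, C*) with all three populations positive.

B* ≈ 637, H* ≈ 9.33, C* ≈ 103

From dC/dt = 0: 0.00584H* = 0.0545, so H* = 9.33.
From dB/dt = 0: 0.735(1 - B*/853) = 0.0199·9.33, giving B* = 853·(1 - 0.253) = 637.
From dH/dt = 0: 0.00812·637 - 0.586 = 0.0446C*, so C* = 4.59/0.0446 = 103.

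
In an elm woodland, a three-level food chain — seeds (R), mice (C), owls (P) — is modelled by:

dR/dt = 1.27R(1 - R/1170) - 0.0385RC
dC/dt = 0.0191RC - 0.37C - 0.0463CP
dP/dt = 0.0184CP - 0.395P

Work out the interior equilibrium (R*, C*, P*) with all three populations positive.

From dP/dt = 0: 0.0184C* = 0.395, so C* = 21.5.
From dR/dt = 0: 1.27(1 - R*/1170) = 0.0385·21.5, giving R* = 1170·(1 - 0.651) = 409.
From dC/dt = 0: 0.0191·409 - 0.37 = 0.0463P*, so P* = 7.43/0.0463 = 161.

R* ≈ 409, C* ≈ 21.5, P* ≈ 161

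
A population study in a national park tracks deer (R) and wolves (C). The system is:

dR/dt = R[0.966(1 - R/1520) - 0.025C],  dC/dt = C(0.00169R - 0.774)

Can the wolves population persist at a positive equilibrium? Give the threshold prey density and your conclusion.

Threshold R = 458; K > 458, so yes, the predator persists.

The predator equation gives dC/dt > 0 only when R > 0.774/0.00169 = 458.
Without the predator, R → K = 1520. Since 1520 > 458, the predator can invade and persist.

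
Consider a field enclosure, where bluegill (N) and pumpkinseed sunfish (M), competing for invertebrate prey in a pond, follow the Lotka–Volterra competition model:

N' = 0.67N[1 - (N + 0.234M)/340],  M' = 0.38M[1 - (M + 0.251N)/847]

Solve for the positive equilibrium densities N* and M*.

N* ≈ 151, M* ≈ 809

Setting both brackets to zero gives the nullclines N + 0.234M = 340 and 0.251N + M = 847.
Substituting M = 847 - 0.251N into the first: N(1 - 0.234·0.251) = 340 - 0.234·847.
So N* = 142/0.941 = 151, and then M* = 847 - 0.251·151 = 809.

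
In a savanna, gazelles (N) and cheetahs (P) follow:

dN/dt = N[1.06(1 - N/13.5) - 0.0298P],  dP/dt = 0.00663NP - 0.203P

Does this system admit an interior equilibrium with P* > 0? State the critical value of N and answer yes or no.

The predator equation gives dP/dt > 0 only when N > 0.203/0.00663 = 30.6.
Without the predator, N → K = 13.5. Since 13.5 < 30.6, the predator cannot invade.

Threshold N = 30.6; K < 30.6, so no, the predator goes extinct.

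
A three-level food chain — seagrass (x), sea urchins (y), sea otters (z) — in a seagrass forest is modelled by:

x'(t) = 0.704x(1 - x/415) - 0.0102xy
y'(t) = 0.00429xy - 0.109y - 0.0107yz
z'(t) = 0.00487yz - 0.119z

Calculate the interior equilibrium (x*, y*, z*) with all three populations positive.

From dz/dt = 0: 0.00487y* = 0.119, so y* = 24.4.
From dx/dt = 0: 0.704(1 - x*/415) = 0.0102·24.4, giving x* = 415·(1 - 0.354) = 268.
From dy/dt = 0: 0.00429·268 - 0.109 = 0.0107z*, so z* = 1.04/0.0107 = 97.3.

x* ≈ 268, y* ≈ 24.4, z* ≈ 97.3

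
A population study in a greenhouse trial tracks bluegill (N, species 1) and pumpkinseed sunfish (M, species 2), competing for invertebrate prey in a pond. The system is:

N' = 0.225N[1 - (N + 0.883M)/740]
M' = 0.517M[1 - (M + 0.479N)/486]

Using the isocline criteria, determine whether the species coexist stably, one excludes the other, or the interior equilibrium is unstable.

Compare the nullcline intercepts: K1/α12 = 740/0.883 = 838 > K2 = 486; K2/α21 = 486/0.479 = 1010 > K1 = 740.
Since both inequalities hold, each species can invade when rare, so the interior equilibrium is stable.

stable coexistence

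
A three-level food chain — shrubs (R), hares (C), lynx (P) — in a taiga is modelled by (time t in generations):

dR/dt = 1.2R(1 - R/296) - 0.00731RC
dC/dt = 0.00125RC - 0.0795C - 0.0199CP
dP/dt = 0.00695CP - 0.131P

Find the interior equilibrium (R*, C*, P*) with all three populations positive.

From dP/dt = 0: 0.00695C* = 0.131, so C* = 18.8.
From dR/dt = 0: 1.2(1 - R*/296) = 0.00731·18.8, giving R* = 296·(1 - 0.115) = 262.
From dC/dt = 0: 0.00125·262 - 0.0795 = 0.0199P*, so P* = 0.248/0.0199 = 12.5.

R* ≈ 262, C* ≈ 18.8, P* ≈ 12.5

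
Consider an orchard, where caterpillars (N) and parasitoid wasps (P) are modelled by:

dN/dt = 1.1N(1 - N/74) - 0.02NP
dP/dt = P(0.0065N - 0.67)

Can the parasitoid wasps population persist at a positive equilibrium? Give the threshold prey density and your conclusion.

The predator equation gives dP/dt > 0 only when N > 0.67/0.0065 = 103.
Without the predator, N → K = 74. Since 74 < 103, the predator cannot invade.

Threshold N = 103; K < 103, so no, the predator goes extinct.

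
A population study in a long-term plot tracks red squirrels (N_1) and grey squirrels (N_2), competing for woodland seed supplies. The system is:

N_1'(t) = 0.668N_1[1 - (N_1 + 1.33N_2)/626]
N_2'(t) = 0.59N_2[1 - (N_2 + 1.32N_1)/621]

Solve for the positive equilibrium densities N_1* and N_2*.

N_1* ≈ 265, N_2* ≈ 272

Setting both brackets to zero gives the nullclines N_1 + 1.33N_2 = 626 and 1.32N_1 + N_2 = 621.
Substituting N_2 = 621 - 1.32N_1 into the first: N_1(1 - 1.33·1.32) = 626 - 1.33·621.
So N_1* = -200/-0.756 = 265, and then N_2* = 621 - 1.32·265 = 272.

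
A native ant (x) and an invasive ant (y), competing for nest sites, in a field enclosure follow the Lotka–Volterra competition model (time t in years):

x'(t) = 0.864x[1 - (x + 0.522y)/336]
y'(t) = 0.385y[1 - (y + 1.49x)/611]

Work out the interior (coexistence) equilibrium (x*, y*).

x* ≈ 76.8, y* ≈ 497

Setting both brackets to zero gives the nullclines x + 0.522y = 336 and 1.49x + y = 611.
Substituting y = 611 - 1.49x into the first: x(1 - 0.522·1.49) = 336 - 0.522·611.
So x* = 17.1/0.222 = 76.8, and then y* = 611 - 1.49·76.8 = 497.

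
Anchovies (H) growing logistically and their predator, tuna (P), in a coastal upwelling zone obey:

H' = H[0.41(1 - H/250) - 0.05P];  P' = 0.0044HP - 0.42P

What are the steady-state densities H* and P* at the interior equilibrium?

From dP/dt = 0 with P > 0: 0.0044H* = 0.42, so H* = 95.5.
Substitute into dH/dt = 0: 0.41(1 - 95.5/250) = 0.05P*.
The bracket is 0.618, giving P* = 0.253/0.05 = 5.07.

H* ≈ 95.5, P* ≈ 5.07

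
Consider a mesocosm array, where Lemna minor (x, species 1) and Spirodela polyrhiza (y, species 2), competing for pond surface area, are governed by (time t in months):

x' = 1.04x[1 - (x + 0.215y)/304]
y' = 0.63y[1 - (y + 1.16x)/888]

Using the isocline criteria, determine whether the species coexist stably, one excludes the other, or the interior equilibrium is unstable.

stable coexistence

Compare the nullcline intercepts: K1/α12 = 304/0.215 = 1410 > K2 = 888; K2/α21 = 888/1.16 = 766 > K1 = 304.
Since both inequalities hold, each species can invade when rare, so the interior equilibrium is stable.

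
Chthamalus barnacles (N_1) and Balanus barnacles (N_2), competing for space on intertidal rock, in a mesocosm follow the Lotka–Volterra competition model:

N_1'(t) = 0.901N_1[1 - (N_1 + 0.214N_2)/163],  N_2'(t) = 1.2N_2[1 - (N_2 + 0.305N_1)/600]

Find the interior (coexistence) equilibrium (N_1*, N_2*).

N_1* ≈ 37, N_2* ≈ 589

Setting both brackets to zero gives the nullclines N_1 + 0.214N_2 = 163 and 0.305N_1 + N_2 = 600.
Substituting N_2 = 600 - 0.305N_1 into the first: N_1(1 - 0.214·0.305) = 163 - 0.214·600.
So N_1* = 34.6/0.935 = 37, and then N_2* = 600 - 0.305·37 = 589.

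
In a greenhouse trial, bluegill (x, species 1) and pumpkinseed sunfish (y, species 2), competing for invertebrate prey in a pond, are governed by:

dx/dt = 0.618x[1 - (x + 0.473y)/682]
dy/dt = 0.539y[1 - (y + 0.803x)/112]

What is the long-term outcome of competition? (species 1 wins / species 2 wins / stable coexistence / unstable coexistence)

Compare the nullcline intercepts: K1/α12 = 682/0.473 = 1440 > K2 = 112; K2/α21 = 112/0.803 = 139 < K1 = 682.
Since the inequalities point opposite ways, species 1 can invade but species 2 cannot.

species 1 excludes species 2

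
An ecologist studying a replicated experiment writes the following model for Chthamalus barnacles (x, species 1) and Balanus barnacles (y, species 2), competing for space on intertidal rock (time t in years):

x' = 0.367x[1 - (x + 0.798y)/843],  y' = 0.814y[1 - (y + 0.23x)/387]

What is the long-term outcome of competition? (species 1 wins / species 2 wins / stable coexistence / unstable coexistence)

stable coexistence

Compare the nullcline intercepts: K1/α12 = 843/0.798 = 1060 > K2 = 387; K2/α21 = 387/0.23 = 1680 > K1 = 843.
Since both inequalities hold, each species can invade when rare, so the interior equilibrium is stable.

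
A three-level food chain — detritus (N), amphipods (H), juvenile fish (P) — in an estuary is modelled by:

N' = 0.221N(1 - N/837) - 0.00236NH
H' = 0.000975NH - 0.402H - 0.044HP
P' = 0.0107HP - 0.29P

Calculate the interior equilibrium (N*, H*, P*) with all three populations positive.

From dP/dt = 0: 0.0107H* = 0.29, so H* = 27.1.
From dN/dt = 0: 0.221(1 - N*/837) = 0.00236·27.1, giving N* = 837·(1 - 0.289) = 595.
From dH/dt = 0: 0.000975·595 - 0.402 = 0.044P*, so P* = 0.178/0.044 = 4.04.

N* ≈ 595, H* ≈ 27.1, P* ≈ 4.04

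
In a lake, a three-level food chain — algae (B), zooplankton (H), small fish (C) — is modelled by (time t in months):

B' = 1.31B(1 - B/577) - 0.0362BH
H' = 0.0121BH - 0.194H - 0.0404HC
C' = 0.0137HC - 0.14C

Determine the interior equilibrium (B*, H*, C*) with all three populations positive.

B* ≈ 414, H* ≈ 10.2, C* ≈ 119

From dC/dt = 0: 0.0137H* = 0.14, so H* = 10.2.
From dB/dt = 0: 1.31(1 - B*/577) = 0.0362·10.2, giving B* = 577·(1 - 0.282) = 414.
From dH/dt = 0: 0.0121·414 - 0.194 = 0.0404C*, so C* = 4.82/0.0404 = 119.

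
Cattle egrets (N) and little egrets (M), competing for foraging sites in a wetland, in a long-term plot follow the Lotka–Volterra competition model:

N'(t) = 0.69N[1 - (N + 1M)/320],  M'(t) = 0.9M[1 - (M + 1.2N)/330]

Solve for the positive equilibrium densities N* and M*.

N* ≈ 50, M* ≈ 270

Setting both brackets to zero gives the nullclines N + 1M = 320 and 1.2N + M = 330.
Substituting M = 330 - 1.2N into the first: N(1 - 1·1.2) = 320 - 1·330.
So N* = -10/-0.2 = 50, and then M* = 330 - 1.2·50 = 270.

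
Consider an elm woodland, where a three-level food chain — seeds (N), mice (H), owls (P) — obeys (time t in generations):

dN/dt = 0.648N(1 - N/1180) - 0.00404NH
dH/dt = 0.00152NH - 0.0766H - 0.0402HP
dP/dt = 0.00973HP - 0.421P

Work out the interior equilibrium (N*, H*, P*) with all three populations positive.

From dP/dt = 0: 0.00973H* = 0.421, so H* = 43.3.
From dN/dt = 0: 0.648(1 - N*/1180) = 0.00404·43.3, giving N* = 1180·(1 - 0.27) = 862.
From dH/dt = 0: 0.00152·862 - 0.0766 = 0.0402P*, so P* = 1.23/0.0402 = 30.7.

N* ≈ 862, H* ≈ 43.3, P* ≈ 30.7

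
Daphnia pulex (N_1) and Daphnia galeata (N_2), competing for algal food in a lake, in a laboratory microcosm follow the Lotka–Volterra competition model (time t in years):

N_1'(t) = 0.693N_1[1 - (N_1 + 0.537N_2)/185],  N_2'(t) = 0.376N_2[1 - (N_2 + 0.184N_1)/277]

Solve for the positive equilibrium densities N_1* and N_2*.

N_1* ≈ 40.2, N_2* ≈ 270

Setting both brackets to zero gives the nullclines N_1 + 0.537N_2 = 185 and 0.184N_1 + N_2 = 277.
Substituting N_2 = 277 - 0.184N_1 into the first: N_1(1 - 0.537·0.184) = 185 - 0.537·277.
So N_1* = 36.3/0.901 = 40.2, and then N_2* = 277 - 0.184·40.2 = 270.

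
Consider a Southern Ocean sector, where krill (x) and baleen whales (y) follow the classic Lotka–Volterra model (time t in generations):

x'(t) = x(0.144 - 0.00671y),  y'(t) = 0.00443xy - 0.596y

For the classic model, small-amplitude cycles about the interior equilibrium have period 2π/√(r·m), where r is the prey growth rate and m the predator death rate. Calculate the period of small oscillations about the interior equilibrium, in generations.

T ≈ 21.4 generations

Here r = 0.144 and m = 0.596, so r·m = 0.0858.
ω = √0.0858 = 0.293 per generation, hence T = 2π/ω ≈ 21.4 generations.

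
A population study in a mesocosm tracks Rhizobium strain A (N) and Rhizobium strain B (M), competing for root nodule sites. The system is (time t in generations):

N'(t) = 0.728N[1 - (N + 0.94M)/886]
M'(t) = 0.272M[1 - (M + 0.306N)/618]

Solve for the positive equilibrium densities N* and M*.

Setting both brackets to zero gives the nullclines N + 0.94M = 886 and 0.306N + M = 618.
Substituting M = 618 - 0.306N into the first: N(1 - 0.94·0.306) = 886 - 0.94·618.
So N* = 305/0.712 = 428, and then M* = 618 - 0.306·428 = 487.

N* ≈ 428, M* ≈ 487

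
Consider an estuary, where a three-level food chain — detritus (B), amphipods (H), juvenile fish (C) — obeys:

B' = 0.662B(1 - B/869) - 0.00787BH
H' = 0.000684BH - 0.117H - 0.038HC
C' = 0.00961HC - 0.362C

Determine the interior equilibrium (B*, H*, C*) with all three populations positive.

From dC/dt = 0: 0.00961H* = 0.362, so H* = 37.7.
From dB/dt = 0: 0.662(1 - B*/869) = 0.00787·37.7, giving B* = 869·(1 - 0.448) = 480.
From dH/dt = 0: 0.000684·480 - 0.117 = 0.038C*, so C* = 0.211/0.038 = 5.56.

B* ≈ 480, H* ≈ 37.7, C* ≈ 5.56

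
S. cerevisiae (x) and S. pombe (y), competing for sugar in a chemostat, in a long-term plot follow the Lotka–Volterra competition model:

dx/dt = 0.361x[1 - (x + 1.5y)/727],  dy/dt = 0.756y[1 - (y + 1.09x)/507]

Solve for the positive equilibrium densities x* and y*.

x* ≈ 52.8, y* ≈ 449

Setting both brackets to zero gives the nullclines x + 1.5y = 727 and 1.09x + y = 507.
Substituting y = 507 - 1.09x into the first: x(1 - 1.5·1.09) = 727 - 1.5·507.
So x* = -33.5/-0.635 = 52.8, and then y* = 507 - 1.09·52.8 = 449.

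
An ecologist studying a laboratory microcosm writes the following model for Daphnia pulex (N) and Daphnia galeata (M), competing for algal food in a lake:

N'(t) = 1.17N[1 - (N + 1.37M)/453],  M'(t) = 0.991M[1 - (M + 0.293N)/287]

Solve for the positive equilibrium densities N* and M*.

N* ≈ 99.9, M* ≈ 258

Setting both brackets to zero gives the nullclines N + 1.37M = 453 and 0.293N + M = 287.
Substituting M = 287 - 0.293N into the first: N(1 - 1.37·0.293) = 453 - 1.37·287.
So N* = 59.8/0.599 = 99.9, and then M* = 287 - 0.293·99.9 = 258.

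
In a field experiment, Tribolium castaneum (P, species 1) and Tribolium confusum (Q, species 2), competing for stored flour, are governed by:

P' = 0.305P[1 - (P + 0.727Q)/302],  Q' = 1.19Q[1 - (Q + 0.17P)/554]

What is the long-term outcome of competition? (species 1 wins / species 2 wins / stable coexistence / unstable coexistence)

Compare the nullcline intercepts: K1/α12 = 302/0.727 = 415 < K2 = 554; K2/α21 = 554/0.17 = 3260 > K1 = 302.
Since the inequalities point opposite ways, species 2 can invade but species 1 cannot.

species 2 excludes species 1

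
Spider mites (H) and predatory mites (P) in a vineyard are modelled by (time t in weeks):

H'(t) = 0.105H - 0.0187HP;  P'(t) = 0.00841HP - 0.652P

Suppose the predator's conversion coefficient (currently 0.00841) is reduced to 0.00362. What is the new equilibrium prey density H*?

At the interior fixed point, setting dP/dt = 0 with P > 0 fixes H* = (predator death rate)/(HP coefficient) — independent of the other coefficients.
With the change, H* = 0.652/0.00362 = 180; it rises from 77.5.

H* ≈ 180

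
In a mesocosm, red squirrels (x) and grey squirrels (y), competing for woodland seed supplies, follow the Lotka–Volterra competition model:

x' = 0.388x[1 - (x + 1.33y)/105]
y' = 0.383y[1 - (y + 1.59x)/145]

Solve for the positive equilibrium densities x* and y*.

Setting both brackets to zero gives the nullclines x + 1.33y = 105 and 1.59x + y = 145.
Substituting y = 145 - 1.59x into the first: x(1 - 1.33·1.59) = 105 - 1.33·145.
So x* = -87.9/-1.11 = 78.8, and then y* = 145 - 1.59·78.8 = 19.7.

x* ≈ 78.8, y* ≈ 19.7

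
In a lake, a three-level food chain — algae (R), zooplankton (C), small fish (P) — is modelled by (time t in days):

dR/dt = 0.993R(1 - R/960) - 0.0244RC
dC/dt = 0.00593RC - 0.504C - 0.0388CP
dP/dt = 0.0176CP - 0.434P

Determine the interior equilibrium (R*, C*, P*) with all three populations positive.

From dP/dt = 0: 0.0176C* = 0.434, so C* = 24.7.
From dR/dt = 0: 0.993(1 - R*/960) = 0.0244·24.7, giving R* = 960·(1 - 0.606) = 378.
From dC/dt = 0: 0.00593·378 - 0.504 = 0.0388P*, so P* = 1.74/0.0388 = 44.8.

R* ≈ 378, C* ≈ 24.7, P* ≈ 44.8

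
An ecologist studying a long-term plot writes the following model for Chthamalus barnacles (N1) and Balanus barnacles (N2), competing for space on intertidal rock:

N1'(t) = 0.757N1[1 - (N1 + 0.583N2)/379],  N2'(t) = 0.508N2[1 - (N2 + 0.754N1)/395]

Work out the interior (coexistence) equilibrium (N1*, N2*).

Setting both brackets to zero gives the nullclines N1 + 0.583N2 = 379 and 0.754N1 + N2 = 395.
Substituting N2 = 395 - 0.754N1 into the first: N1(1 - 0.583·0.754) = 379 - 0.583·395.
So N1* = 149/0.56 = 265, and then N2* = 395 - 0.754·265 = 195.

N1* ≈ 265, N2* ≈ 195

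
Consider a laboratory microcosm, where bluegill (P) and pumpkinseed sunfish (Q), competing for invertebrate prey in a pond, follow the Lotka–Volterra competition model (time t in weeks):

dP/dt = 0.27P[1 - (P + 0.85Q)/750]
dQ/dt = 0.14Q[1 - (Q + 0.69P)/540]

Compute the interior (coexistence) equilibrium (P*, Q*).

P* ≈ 704, Q* ≈ 54.4

Setting both brackets to zero gives the nullclines P + 0.85Q = 750 and 0.69P + Q = 540.
Substituting Q = 540 - 0.69P into the first: P(1 - 0.85·0.69) = 750 - 0.85·540.
So P* = 291/0.414 = 704, and then Q* = 540 - 0.69·704 = 54.4.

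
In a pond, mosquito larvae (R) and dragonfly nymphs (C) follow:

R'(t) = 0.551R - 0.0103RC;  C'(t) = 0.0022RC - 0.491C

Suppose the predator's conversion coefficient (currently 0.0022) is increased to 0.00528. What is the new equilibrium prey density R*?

R* ≈ 93

At the interior fixed point, setting dC/dt = 0 with C > 0 fixes R* = (predator death rate)/(RC coefficient) — independent of the other coefficients.
With the change, R* = 0.491/0.00528 = 93; it falls from 223.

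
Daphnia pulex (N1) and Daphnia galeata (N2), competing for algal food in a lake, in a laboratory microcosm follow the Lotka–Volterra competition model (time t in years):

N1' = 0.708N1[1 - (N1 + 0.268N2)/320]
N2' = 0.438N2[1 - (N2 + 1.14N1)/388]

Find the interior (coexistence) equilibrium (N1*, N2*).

N1* ≈ 311, N2* ≈ 33.4

Setting both brackets to zero gives the nullclines N1 + 0.268N2 = 320 and 1.14N1 + N2 = 388.
Substituting N2 = 388 - 1.14N1 into the first: N1(1 - 0.268·1.14) = 320 - 0.268·388.
So N1* = 216/0.694 = 311, and then N2* = 388 - 1.14·311 = 33.4.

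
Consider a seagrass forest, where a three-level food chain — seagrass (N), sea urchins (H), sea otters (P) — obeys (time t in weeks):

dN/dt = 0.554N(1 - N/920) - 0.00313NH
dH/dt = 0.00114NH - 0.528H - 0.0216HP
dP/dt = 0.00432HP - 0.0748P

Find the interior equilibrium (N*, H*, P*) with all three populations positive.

From dP/dt = 0: 0.00432H* = 0.0748, so H* = 17.3.
From dN/dt = 0: 0.554(1 - N*/920) = 0.00313·17.3, giving N* = 920·(1 - 0.0978) = 830.
From dH/dt = 0: 0.00114·830 - 0.528 = 0.0216P*, so P* = 0.418/0.0216 = 19.4.

N* ≈ 830, H* ≈ 17.3, P* ≈ 19.4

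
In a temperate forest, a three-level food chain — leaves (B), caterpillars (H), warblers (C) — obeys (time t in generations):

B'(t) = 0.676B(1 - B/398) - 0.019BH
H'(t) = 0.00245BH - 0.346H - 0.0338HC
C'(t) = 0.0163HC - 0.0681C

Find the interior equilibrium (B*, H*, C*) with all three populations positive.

From dC/dt = 0: 0.0163H* = 0.0681, so H* = 4.18.
From dB/dt = 0: 0.676(1 - B*/398) = 0.019·4.18, giving B* = 398·(1 - 0.117) = 351.
From dH/dt = 0: 0.00245·351 - 0.346 = 0.0338C*, so C* = 0.515/0.0338 = 15.2.

B* ≈ 351, H* ≈ 4.18, C* ≈ 15.2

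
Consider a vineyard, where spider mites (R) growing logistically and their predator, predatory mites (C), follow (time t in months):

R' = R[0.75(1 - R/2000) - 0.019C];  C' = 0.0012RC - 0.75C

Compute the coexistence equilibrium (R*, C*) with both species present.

R* ≈ 625, C* ≈ 27.1

From dC/dt = 0 with C > 0: 0.0012R* = 0.75, so R* = 625.
Substitute into dR/dt = 0: 0.75(1 - 625/2000) = 0.019C*.
The bracket is 0.688, giving C* = 0.516/0.019 = 27.1.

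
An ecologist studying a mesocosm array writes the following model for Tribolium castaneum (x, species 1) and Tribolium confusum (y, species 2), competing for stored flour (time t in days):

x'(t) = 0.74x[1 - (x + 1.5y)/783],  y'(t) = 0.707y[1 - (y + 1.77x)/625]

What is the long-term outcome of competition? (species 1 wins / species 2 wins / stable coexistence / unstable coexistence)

unstable coexistence (outcome depends on initial conditions)

Compare the nullcline intercepts: K1/α12 = 783/1.5 = 522 < K2 = 625; K2/α21 = 625/1.77 = 353 < K1 = 783.
Since both are reversed, neither can invade when rare; the interior point is a saddle.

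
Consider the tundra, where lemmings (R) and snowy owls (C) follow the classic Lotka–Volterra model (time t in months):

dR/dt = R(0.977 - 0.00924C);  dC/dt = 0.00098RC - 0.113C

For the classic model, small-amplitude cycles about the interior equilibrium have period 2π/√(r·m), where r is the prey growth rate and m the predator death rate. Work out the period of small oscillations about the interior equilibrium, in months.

Here r = 0.977 and m = 0.113, so r·m = 0.11.
ω = √0.11 = 0.332 per month, hence T = 2π/ω ≈ 18.9 months.

T ≈ 18.9 months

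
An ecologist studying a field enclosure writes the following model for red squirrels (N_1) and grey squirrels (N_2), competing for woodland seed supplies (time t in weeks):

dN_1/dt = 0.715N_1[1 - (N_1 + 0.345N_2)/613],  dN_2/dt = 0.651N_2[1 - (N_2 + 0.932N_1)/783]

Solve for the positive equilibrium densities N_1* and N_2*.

N_1* ≈ 505, N_2* ≈ 312

Setting both brackets to zero gives the nullclines N_1 + 0.345N_2 = 613 and 0.932N_1 + N_2 = 783.
Substituting N_2 = 783 - 0.932N_1 into the first: N_1(1 - 0.345·0.932) = 613 - 0.345·783.
So N_1* = 343/0.678 = 505, and then N_2* = 783 - 0.932·505 = 312.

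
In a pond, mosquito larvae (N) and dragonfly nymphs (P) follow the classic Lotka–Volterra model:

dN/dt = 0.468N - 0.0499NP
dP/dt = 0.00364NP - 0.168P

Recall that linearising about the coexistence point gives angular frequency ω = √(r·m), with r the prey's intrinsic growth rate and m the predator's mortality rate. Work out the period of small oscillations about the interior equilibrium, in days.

Here r = 0.468 and m = 0.168, so r·m = 0.0786.
ω = √0.0786 = 0.28 per day, hence T = 2π/ω ≈ 22.4 days.

T ≈ 22.4 days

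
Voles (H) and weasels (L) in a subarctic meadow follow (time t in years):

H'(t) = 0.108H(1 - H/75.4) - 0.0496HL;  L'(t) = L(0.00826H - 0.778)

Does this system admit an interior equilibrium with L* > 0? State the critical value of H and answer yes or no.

Threshold H = 94.2; K < 94.2, so no, the predator goes extinct.

The predator equation gives dL/dt > 0 only when H > 0.778/0.00826 = 94.2.
Without the predator, H → K = 75.4. Since 75.4 < 94.2, the predator cannot invade.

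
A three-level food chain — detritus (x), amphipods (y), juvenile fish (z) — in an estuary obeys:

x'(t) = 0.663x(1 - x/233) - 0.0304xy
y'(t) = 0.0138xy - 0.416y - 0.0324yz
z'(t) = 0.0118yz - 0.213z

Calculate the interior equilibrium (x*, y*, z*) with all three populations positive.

x* ≈ 40.2, y* ≈ 18.1, z* ≈ 4.26

From dz/dt = 0: 0.0118y* = 0.213, so y* = 18.1.
From dx/dt = 0: 0.663(1 - x*/233) = 0.0304·18.1, giving x* = 233·(1 - 0.828) = 40.2.
From dy/dt = 0: 0.0138·40.2 - 0.416 = 0.0324z*, so z* = 0.138/0.0324 = 4.26.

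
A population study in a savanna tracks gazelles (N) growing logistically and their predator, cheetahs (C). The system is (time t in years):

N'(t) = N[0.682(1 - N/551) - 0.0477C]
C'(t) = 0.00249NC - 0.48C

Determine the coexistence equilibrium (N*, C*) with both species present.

From dC/dt = 0 with C > 0: 0.00249N* = 0.48, so N* = 193.
Substitute into dN/dt = 0: 0.682(1 - 193/551) = 0.0477C*.
The bracket is 0.65, giving C* = 0.443/0.0477 = 9.3.

N* ≈ 193, C* ≈ 9.3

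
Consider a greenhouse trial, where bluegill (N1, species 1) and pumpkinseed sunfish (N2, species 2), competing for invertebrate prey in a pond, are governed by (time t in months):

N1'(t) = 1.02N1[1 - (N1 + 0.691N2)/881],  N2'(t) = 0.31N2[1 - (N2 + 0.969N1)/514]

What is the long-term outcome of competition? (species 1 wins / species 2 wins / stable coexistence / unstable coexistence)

species 1 excludes species 2

Compare the nullcline intercepts: K1/α12 = 881/0.691 = 1270 > K2 = 514; K2/α21 = 514/0.969 = 530 < K1 = 881.
Since the inequalities point opposite ways, species 1 can invade but species 2 cannot.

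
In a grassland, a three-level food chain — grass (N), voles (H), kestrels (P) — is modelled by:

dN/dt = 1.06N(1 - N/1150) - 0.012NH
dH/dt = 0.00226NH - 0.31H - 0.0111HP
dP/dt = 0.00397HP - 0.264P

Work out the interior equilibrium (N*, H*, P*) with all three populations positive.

N* ≈ 284, H* ≈ 66.5, P* ≈ 29.9

From dP/dt = 0: 0.00397H* = 0.264, so H* = 66.5.
From dN/dt = 0: 1.06(1 - N*/1150) = 0.012·66.5, giving N* = 1150·(1 - 0.753) = 284.
From dH/dt = 0: 0.00226·284 - 0.31 = 0.0111P*, so P* = 0.332/0.0111 = 29.9.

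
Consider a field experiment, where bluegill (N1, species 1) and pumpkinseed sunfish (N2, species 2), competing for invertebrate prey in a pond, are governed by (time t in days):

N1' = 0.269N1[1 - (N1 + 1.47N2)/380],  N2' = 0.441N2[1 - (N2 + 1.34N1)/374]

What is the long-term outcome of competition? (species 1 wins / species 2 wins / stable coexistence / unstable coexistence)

unstable coexistence (outcome depends on initial conditions)

Compare the nullcline intercepts: K1/α12 = 380/1.47 = 259 < K2 = 374; K2/α21 = 374/1.34 = 279 < K1 = 380.
Since both are reversed, neither can invade when rare; the interior point is a saddle.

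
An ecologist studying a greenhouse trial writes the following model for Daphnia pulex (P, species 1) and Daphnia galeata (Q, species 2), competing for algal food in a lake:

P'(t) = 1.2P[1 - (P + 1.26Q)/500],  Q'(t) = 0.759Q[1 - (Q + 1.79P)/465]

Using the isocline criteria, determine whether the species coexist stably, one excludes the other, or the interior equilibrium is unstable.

Compare the nullcline intercepts: K1/α12 = 500/1.26 = 397 < K2 = 465; K2/α21 = 465/1.79 = 260 < K1 = 500.
Since both are reversed, neither can invade when rare; the interior point is a saddle.

unstable coexistence (outcome depends on initial conditions)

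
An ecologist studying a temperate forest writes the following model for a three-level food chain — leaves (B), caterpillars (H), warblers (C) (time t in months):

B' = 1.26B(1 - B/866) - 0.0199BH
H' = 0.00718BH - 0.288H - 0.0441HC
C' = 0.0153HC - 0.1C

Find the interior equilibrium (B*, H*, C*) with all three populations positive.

B* ≈ 777, H* ≈ 6.54, C* ≈ 120

From dC/dt = 0: 0.0153H* = 0.1, so H* = 6.54.
From dB/dt = 0: 1.26(1 - B*/866) = 0.0199·6.54, giving B* = 866·(1 - 0.103) = 777.
From dH/dt = 0: 0.00718·777 - 0.288 = 0.0441C*, so C* = 5.29/0.0441 = 120.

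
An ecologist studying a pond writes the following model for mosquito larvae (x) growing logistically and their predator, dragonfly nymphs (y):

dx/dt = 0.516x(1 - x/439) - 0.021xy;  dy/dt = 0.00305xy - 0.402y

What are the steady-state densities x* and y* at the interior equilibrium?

x* ≈ 132, y* ≈ 17.2

From dy/dt = 0 with y > 0: 0.00305x* = 0.402, so x* = 132.
Substitute into dx/dt = 0: 0.516(1 - 132/439) = 0.021y*.
The bracket is 0.7, giving y* = 0.361/0.021 = 17.2.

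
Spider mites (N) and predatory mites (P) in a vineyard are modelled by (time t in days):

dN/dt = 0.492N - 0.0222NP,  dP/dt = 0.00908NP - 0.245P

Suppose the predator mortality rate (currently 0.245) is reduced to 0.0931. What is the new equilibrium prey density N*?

N* ≈ 10.3

At the interior fixed point, setting dP/dt = 0 with P > 0 fixes N* = (predator death rate)/(NP coefficient) — independent of the other coefficients.
With the change, N* = 0.0931/0.00908 = 10.3; it falls from 27.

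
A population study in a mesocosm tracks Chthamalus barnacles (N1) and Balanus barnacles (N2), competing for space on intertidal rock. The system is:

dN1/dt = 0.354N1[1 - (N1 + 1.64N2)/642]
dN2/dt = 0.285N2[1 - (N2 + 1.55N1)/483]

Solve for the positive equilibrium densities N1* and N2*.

Setting both brackets to zero gives the nullclines N1 + 1.64N2 = 642 and 1.55N1 + N2 = 483.
Substituting N2 = 483 - 1.55N1 into the first: N1(1 - 1.64·1.55) = 642 - 1.64·483.
So N1* = -150/-1.54 = 97.4, and then N2* = 483 - 1.55·97.4 = 332.

N1* ≈ 97.4, N2* ≈ 332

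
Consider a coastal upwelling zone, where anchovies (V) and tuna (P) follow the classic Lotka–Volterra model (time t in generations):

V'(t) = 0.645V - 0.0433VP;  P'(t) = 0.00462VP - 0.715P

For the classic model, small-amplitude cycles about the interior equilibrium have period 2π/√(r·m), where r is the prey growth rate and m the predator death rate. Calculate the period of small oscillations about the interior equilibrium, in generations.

T ≈ 9.25 generations

Here r = 0.645 and m = 0.715, so r·m = 0.461.
ω = √0.461 = 0.679 per generation, hence T = 2π/ω ≈ 9.25 generations.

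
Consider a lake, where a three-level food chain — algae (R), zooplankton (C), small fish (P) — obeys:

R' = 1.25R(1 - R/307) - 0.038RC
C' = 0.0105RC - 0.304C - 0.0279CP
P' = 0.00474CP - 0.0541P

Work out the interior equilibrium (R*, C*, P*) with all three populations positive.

From dP/dt = 0: 0.00474C* = 0.0541, so C* = 11.4.
From dR/dt = 0: 1.25(1 - R*/307) = 0.038·11.4, giving R* = 307·(1 - 0.347) = 200.
From dC/dt = 0: 0.0105·200 - 0.304 = 0.0279P*, so P* = 1.8/0.0279 = 64.6.

R* ≈ 200, C* ≈ 11.4, P* ≈ 64.6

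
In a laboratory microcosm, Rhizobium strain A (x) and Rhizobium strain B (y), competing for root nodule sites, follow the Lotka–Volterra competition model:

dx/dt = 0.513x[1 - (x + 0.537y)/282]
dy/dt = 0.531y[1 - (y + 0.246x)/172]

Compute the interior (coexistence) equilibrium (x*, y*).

Setting both brackets to zero gives the nullclines x + 0.537y = 282 and 0.246x + y = 172.
Substituting y = 172 - 0.246x into the first: x(1 - 0.537·0.246) = 282 - 0.537·172.
So x* = 190/0.868 = 219, and then y* = 172 - 0.246·219 = 118.

x* ≈ 219, y* ≈ 118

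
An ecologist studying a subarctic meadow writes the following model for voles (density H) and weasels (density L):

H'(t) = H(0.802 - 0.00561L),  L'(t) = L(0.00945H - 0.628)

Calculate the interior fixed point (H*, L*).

H* ≈ 66.5, L* ≈ 143

Set dL/dt = 0 with L > 0: 0.00945H - 0.628 = 0, so H* = 0.628/0.00945 = 66.5.
Set dH/dt = 0 with H > 0: 0.802 - 0.00561L = 0, so L* = 0.802/0.00561 = 143.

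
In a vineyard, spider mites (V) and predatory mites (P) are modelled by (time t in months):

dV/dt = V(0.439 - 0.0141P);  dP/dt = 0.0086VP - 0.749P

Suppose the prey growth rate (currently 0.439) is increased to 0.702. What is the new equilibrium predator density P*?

P* ≈ 49.8

At the interior fixed point, setting dV/dt = 0 with V > 0 fixes P* = (prey growth rate)/(VP coefficient) — independent of the other coefficients.
With the change, P* = 0.702/0.0141 = 49.8; it rises from 31.1.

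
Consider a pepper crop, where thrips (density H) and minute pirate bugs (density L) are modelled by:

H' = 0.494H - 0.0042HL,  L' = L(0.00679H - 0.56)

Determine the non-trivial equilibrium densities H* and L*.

H* ≈ 82.5, L* ≈ 118

Set dL/dt = 0 with L > 0: 0.00679H - 0.56 = 0, so H* = 0.56/0.00679 = 82.5.
Set dH/dt = 0 with H > 0: 0.494 - 0.0042L = 0, so L* = 0.494/0.0042 = 118.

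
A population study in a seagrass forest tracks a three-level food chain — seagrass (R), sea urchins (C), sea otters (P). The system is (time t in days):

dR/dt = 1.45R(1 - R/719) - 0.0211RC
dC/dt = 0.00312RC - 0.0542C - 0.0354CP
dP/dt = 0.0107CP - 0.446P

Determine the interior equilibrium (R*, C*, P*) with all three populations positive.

R* ≈ 283, C* ≈ 41.7, P* ≈ 23.4

From dP/dt = 0: 0.0107C* = 0.446, so C* = 41.7.
From dR/dt = 0: 1.45(1 - R*/719) = 0.0211·41.7, giving R* = 719·(1 - 0.607) = 283.
From dC/dt = 0: 0.00312·283 - 0.0542 = 0.0354P*, so P* = 0.828/0.0354 = 23.4.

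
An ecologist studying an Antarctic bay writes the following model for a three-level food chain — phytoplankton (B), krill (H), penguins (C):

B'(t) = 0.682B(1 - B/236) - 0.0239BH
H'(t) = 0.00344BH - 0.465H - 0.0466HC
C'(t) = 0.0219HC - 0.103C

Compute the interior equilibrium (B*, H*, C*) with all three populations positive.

From dC/dt = 0: 0.0219H* = 0.103, so H* = 4.7.
From dB/dt = 0: 0.682(1 - B*/236) = 0.0239·4.7, giving B* = 236·(1 - 0.165) = 197.
From dH/dt = 0: 0.00344·197 - 0.465 = 0.0466C*, so C* = 0.213/0.0466 = 4.57.

B* ≈ 197, H* ≈ 4.7, C* ≈ 4.57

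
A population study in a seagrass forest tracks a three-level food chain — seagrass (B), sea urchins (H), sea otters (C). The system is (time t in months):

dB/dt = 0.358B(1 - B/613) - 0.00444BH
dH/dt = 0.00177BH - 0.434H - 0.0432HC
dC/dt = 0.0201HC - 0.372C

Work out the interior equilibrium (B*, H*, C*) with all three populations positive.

B* ≈ 472, H* ≈ 18.5, C* ≈ 9.3

From dC/dt = 0: 0.0201H* = 0.372, so H* = 18.5.
From dB/dt = 0: 0.358(1 - B*/613) = 0.00444·18.5, giving B* = 613·(1 - 0.23) = 472.
From dH/dt = 0: 0.00177·472 - 0.434 = 0.0432C*, so C* = 0.402/0.0432 = 9.3.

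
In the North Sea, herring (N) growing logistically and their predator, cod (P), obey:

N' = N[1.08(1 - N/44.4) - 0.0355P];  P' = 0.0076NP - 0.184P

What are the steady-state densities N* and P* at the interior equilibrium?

N* ≈ 24.2, P* ≈ 13.8

From dP/dt = 0 with P > 0: 0.0076N* = 0.184, so N* = 24.2.
Substitute into dN/dt = 0: 1.08(1 - 24.2/44.4) = 0.0355P*.
The bracket is 0.455, giving P* = 0.491/0.0355 = 13.8.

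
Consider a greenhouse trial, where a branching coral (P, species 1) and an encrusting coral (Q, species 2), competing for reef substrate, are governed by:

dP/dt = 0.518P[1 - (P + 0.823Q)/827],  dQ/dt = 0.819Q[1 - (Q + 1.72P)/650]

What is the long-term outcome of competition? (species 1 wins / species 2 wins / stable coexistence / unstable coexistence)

species 1 excludes species 2

Compare the nullcline intercepts: K1/α12 = 827/0.823 = 1000 > K2 = 650; K2/α21 = 650/1.72 = 378 < K1 = 827.
Since the inequalities point opposite ways, species 1 can invade but species 2 cannot.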